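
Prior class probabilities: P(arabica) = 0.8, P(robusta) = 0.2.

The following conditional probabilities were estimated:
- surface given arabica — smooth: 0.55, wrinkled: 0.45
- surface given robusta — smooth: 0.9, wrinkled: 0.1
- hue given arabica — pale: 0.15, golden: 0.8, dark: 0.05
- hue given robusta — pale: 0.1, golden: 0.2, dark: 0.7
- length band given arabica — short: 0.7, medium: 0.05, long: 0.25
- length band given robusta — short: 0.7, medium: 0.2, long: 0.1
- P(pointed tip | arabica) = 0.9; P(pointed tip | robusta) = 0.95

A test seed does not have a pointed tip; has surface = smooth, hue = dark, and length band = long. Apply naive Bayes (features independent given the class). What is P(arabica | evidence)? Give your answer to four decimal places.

arabica: 0.8 × 0.55 × 0.05 × 0.25 × (1−0.9) = 0.00055
robusta: 0.2 × 0.9 × 0.7 × 0.1 × (1−0.95) = 0.00063
P(arabica | x) = 0.00055 / 0.00118 ≈ 0.4661

0.4661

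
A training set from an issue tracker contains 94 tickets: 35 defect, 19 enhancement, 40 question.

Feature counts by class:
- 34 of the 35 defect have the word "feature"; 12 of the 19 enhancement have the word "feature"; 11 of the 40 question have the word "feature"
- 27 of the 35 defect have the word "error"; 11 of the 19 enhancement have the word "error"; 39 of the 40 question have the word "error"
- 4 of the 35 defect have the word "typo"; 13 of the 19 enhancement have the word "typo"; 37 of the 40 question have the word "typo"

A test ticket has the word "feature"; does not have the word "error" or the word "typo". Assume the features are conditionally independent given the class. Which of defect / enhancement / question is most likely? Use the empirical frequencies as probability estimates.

defect

defect: (35/94) × (34/35) × (8/35) × (31/35) ≈ 0.0732262
enhancement: (19/94) × (12/19) × (8/19) × (6/19) ≈ 0.0169741
question: (40/94) × (11/40) × (1/40) × (3/40) ≈ 0.000219415
Highest score → defect.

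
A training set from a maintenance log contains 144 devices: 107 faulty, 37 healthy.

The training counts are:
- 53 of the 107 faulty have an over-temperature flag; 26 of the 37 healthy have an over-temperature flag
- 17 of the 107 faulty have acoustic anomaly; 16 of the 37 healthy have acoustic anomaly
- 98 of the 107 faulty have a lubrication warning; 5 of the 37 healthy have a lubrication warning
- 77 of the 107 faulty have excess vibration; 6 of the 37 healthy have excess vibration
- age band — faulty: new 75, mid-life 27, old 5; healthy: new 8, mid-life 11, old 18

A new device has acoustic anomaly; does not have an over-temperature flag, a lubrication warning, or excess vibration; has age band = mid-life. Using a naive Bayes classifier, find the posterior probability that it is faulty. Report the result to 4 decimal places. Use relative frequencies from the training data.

0.0475

faulty: (107/144) × (54/107) × (17/107) × (9/107) × (30/107) × (27/107) ≈ 0.000354546
healthy: (37/144) × (11/37) × (16/37) × (32/37) × (31/37) × (11/37) ≈ 0.00711619
P(faulty | x) = 0.000354546 / 0.007470736 ≈ 0.0475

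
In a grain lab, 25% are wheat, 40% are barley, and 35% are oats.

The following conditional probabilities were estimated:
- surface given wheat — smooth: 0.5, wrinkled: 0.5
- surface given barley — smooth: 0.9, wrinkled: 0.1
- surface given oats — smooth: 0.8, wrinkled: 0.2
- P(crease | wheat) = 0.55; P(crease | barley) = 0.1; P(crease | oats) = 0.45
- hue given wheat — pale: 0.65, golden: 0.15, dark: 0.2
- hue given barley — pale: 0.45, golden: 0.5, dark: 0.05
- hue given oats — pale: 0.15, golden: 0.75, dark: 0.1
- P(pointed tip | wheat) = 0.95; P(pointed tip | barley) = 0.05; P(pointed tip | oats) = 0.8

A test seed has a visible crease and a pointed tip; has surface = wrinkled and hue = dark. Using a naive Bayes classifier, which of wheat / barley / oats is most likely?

wheat

wheat: 0.25 × 0.5 × 0.55 × 0.2 × 0.95 = 0.0130625
barley: 0.4 × 0.1 × 0.1 × 0.05 × 0.05 = 0.00001
oats: 0.35 × 0.2 × 0.45 × 0.1 × 0.8 = 0.00252
Highest score → wheat.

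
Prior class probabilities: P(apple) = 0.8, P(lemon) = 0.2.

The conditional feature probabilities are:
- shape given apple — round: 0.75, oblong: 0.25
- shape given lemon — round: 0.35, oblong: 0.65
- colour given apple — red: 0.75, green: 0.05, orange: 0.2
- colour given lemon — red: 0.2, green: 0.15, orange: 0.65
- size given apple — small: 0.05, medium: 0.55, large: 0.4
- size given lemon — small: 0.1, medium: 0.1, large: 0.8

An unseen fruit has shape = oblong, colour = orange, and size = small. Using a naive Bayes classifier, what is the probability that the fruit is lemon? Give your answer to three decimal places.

0.809

apple: 0.8 × 0.25 × 0.2 × 0.05 = 0.002
lemon: 0.2 × 0.65 × 0.65 × 0.1 = 0.00845
P(lemon | x) = 0.00845 / 0.01045 ≈ 0.809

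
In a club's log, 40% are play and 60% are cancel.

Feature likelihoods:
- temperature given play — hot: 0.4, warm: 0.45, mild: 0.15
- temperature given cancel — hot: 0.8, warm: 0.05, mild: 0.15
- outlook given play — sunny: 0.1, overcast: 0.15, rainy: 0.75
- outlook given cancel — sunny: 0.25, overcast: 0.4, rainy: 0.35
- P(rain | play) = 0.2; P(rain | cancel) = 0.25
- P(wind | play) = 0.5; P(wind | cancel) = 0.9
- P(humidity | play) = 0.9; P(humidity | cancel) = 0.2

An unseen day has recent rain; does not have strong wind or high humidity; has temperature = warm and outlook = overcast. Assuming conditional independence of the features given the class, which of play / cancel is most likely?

play

play: 0.4 × 0.45 × 0.15 × 0.2 × (1−0.5) × (1−0.9) = 0.00027
cancel: 0.6 × 0.05 × 0.4 × 0.25 × (1−0.9) × (1−0.2) = 0.00024
Highest score → play.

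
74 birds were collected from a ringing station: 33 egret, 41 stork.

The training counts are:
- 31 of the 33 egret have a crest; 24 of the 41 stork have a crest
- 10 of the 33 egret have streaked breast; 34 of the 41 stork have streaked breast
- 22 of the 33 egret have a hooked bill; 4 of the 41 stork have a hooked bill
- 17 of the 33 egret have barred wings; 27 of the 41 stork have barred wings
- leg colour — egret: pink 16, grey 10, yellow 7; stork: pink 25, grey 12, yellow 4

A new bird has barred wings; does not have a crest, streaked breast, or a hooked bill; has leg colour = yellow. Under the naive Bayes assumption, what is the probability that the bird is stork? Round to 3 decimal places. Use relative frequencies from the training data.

0.768

egret: (33/74) × (2/33) × (23/33) × (11/33) × (17/33) × (7/33) ≈ 0.000686136
stork: (41/74) × (17/41) × (7/41) × (37/41) × (27/41) × (4/41) ≈ 0.00227408
P(stork | x) = 0.00227408 / 0.002960216 ≈ 0.768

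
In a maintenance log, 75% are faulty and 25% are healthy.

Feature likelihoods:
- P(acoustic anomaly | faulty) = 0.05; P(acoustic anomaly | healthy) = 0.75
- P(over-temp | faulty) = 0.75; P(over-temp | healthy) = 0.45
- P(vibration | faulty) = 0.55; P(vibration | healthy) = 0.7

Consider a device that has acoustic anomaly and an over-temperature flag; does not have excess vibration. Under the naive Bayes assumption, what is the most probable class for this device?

healthy

faulty: 0.75 × 0.05 × 0.75 × (1−0.55) = 0.01265625
healthy: 0.25 × 0.75 × 0.45 × (1−0.7) = 0.0253125
Highest score → healthy.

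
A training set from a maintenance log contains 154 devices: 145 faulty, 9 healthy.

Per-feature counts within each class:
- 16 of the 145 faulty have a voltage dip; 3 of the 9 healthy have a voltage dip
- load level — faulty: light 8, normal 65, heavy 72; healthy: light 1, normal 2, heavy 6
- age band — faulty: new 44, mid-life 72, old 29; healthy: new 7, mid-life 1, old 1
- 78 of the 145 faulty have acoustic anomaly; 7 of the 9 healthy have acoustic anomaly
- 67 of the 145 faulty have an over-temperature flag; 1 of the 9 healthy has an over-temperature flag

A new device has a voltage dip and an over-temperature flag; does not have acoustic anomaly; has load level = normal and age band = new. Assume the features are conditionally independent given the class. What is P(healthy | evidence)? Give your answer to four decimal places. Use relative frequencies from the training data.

0.0268

faulty: (145/154) × (16/145) × (65/145) × (44/145) × (67/145) × (67/145) ≈ 0.00301747
healthy: (9/154) × (3/9) × (2/9) × (7/9) × (2/9) × (1/9) ≈ 0.0000831359
P(healthy | x) = 0.0000831359 / 0.0031006059 ≈ 0.0268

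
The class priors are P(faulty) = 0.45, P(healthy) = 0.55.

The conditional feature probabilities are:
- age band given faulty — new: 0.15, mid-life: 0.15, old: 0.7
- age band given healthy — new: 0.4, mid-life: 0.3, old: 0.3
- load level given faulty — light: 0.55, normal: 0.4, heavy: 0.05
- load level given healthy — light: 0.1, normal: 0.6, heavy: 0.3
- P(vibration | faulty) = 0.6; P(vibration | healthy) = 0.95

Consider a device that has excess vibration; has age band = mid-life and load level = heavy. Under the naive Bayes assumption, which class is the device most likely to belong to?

healthy

faulty: 0.45 × 0.15 × 0.05 × 0.6 = 0.002025
healthy: 0.55 × 0.3 × 0.3 × 0.95 = 0.047025
Highest score → healthy.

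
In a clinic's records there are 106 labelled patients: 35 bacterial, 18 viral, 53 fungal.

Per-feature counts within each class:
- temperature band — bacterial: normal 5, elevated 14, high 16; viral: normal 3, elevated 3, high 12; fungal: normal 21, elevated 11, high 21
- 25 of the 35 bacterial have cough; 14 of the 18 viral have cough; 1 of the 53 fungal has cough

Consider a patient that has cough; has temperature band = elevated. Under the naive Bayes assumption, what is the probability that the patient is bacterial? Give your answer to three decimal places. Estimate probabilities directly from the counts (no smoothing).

bacterial: (35/106) × (14/35) × (25/35) ≈ 0.0943396
viral: (18/106) × (3/18) × (14/18) ≈ 0.0220126
fungal: (53/106) × (11/53) × (1/53) ≈ 0.00195799
P(bacterial | x) = 0.0943396 / 0.11831019 ≈ 0.797

0.797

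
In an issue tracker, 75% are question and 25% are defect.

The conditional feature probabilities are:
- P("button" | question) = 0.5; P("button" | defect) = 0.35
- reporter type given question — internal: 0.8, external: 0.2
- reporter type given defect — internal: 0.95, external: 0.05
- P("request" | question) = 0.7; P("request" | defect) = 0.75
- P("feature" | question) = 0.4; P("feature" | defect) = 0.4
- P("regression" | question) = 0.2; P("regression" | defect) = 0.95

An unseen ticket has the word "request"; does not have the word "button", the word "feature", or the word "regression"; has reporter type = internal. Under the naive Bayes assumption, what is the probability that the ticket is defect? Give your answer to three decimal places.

0.033

question: 0.75 × (1−0.5) × 0.8 × 0.7 × (1−0.4) × (1−0.2) = 0.1008
defect: 0.25 × (1−0.35) × 0.95 × 0.75 × (1−0.4) × (1−0.95) = 0.0034734375
P(defect | x) = 0.0034734375 / 0.1042734375 ≈ 0.033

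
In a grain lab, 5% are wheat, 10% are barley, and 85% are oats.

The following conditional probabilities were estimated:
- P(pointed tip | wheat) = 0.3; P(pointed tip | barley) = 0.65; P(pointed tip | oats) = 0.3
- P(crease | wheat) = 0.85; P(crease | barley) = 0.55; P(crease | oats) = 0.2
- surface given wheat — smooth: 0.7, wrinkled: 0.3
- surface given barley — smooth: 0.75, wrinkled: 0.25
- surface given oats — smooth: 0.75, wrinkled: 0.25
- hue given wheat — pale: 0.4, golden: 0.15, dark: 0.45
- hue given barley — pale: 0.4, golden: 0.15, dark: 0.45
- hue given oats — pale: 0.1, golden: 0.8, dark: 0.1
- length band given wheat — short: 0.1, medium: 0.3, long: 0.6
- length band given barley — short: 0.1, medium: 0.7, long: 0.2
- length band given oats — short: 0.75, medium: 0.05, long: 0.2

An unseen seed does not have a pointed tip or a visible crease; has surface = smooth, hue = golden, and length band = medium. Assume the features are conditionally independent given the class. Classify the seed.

oats

wheat: 0.05 × (1−0.3) × (1−0.85) × 0.7 × 0.15 × 0.3 = 0.000165375
barley: 0.1 × (1−0.65) × (1−0.55) × 0.75 × 0.15 × 0.7 = 0.0012403125
oats: 0.85 × (1−0.3) × (1−0.2) × 0.75 × 0.8 × 0.05 = 0.01428
Highest score → oats.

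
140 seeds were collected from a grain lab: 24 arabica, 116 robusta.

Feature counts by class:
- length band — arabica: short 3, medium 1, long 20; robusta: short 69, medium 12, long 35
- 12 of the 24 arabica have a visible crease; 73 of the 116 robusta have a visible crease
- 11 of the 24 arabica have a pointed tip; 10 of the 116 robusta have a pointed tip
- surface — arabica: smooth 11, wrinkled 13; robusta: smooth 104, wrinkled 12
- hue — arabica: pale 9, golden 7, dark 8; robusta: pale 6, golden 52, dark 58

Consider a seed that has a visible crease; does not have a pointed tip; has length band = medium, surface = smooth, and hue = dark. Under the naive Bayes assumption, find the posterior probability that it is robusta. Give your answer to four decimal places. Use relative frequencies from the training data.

arabica: (24/140) × (1/24) × (12/24) × (13/24) × (11/24) × (8/24) ≈ 0.000295552
robusta: (116/140) × (12/116) × (73/116) × (106/116) × (104/116) × (58/116) ≈ 0.0220959
P(robusta | x) = 0.0220959 / 0.022391452 ≈ 0.9868

0.9868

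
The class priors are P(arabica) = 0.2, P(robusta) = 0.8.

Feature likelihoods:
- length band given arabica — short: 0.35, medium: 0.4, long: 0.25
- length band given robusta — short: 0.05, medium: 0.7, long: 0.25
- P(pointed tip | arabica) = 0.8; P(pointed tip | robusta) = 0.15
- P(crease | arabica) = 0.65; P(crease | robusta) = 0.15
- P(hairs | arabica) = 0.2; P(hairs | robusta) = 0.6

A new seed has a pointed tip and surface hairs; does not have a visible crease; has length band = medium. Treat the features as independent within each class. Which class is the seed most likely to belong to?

robusta

arabica: 0.2 × 0.4 × 0.8 × (1−0.65) × 0.2 = 0.00448
robusta: 0.8 × 0.7 × 0.15 × (1−0.15) × 0.6 = 0.04284
Highest score → robusta.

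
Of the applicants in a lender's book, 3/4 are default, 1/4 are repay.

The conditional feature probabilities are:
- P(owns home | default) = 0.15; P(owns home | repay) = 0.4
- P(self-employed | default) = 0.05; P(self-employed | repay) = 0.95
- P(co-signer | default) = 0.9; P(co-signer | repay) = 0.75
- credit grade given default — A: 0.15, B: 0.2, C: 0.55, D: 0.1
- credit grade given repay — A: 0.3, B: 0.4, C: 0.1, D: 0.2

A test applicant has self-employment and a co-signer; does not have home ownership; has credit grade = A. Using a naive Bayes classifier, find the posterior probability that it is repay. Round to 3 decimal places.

default: 0.75 × (1−0.15) × 0.05 × 0.9 × 0.15 = 0.004303125
repay: 0.25 × (1−0.4) × 0.95 × 0.75 × 0.3 = 0.0320625
P(repay | x) = 0.0320625 / 0.036365625 ≈ 0.882

0.882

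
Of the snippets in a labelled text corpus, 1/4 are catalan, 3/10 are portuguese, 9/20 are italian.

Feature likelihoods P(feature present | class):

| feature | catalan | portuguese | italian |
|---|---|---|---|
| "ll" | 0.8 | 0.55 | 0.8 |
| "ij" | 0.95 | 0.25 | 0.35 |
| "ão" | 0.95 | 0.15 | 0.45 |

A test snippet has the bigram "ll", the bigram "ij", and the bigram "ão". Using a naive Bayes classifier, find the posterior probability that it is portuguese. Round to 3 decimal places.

catalan: 0.25 × 0.8 × 0.95 × 0.95 = 0.1805
portuguese: 0.3 × 0.55 × 0.25 × 0.15 = 0.0061875
italian: 0.45 × 0.8 × 0.35 × 0.45 = 0.0567
P(portuguese | x) = 0.0061875 / 0.2433875 ≈ 0.025

0.025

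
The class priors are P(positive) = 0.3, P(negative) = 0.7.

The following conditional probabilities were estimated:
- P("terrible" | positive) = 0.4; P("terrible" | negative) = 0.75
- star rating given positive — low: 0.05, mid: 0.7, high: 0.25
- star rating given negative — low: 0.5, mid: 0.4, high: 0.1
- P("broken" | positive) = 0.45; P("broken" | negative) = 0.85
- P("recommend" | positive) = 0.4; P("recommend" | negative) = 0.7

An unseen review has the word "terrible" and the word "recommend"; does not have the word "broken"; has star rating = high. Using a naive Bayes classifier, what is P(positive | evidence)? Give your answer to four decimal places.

positive: 0.3 × 0.4 × 0.25 × (1−0.45) × 0.4 = 0.0066
negative: 0.7 × 0.75 × 0.1 × (1−0.85) × 0.7 = 0.0055125
P(positive | x) = 0.0066 / 0.0121125 ≈ 0.5449

0.5449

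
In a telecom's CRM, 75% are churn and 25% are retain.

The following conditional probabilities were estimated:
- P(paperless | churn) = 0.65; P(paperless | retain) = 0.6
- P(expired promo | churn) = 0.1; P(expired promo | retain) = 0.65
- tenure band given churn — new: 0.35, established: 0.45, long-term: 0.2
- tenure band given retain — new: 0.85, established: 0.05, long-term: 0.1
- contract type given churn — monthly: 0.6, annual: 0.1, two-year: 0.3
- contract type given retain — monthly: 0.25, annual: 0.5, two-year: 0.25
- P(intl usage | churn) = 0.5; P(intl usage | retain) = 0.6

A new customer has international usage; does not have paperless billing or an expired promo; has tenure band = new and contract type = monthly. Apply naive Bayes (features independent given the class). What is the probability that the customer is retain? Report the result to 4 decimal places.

0.1525

churn: 0.75 × (1−0.65) × (1−0.1) × 0.35 × 0.6 × 0.5 = 0.02480625
retain: 0.25 × (1−0.6) × (1−0.65) × 0.85 × 0.25 × 0.6 = 0.0044625
P(retain | x) = 0.0044625 / 0.02926875 ≈ 0.1525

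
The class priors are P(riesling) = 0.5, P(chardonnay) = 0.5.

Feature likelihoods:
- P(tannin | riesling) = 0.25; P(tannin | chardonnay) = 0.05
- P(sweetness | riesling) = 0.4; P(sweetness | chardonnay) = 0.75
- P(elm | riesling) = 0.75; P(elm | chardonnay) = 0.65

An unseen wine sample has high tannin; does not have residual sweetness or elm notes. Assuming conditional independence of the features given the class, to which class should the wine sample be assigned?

riesling: 0.5 × 0.25 × (1−0.4) × (1−0.75) = 0.01875
chardonnay: 0.5 × 0.05 × (1−0.75) × (1−0.65) = 0.0021875
Highest score → riesling.

riesling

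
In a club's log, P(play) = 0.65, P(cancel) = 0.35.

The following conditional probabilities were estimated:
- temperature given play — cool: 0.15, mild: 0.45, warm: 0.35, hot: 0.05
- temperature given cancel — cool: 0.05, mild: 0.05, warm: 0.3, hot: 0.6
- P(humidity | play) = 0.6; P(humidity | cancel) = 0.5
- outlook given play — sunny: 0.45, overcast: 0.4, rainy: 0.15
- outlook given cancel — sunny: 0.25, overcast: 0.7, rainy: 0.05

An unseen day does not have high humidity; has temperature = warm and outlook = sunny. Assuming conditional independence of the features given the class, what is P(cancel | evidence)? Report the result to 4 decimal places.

0.2427

play: 0.65 × 0.35 × (1−0.6) × 0.45 = 0.04095
cancel: 0.35 × 0.3 × (1−0.5) × 0.25 = 0.013125
P(cancel | x) = 0.013125 / 0.054075 ≈ 0.2427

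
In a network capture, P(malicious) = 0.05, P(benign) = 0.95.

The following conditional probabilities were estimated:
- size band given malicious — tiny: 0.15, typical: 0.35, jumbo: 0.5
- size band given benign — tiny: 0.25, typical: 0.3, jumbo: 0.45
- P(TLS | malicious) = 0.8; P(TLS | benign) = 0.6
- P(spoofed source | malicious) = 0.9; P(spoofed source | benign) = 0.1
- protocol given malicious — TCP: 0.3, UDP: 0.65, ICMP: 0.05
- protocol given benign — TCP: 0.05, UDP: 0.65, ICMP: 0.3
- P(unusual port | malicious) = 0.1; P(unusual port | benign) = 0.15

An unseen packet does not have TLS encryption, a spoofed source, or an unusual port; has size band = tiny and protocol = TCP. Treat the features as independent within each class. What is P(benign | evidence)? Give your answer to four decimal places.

0.9890

malicious: 0.05 × 0.15 × (1−0.8) × (1−0.9) × 0.3 × (1−0.1) = 0.0000405
benign: 0.95 × 0.25 × (1−0.6) × (1−0.1) × 0.05 × (1−0.15) = 0.00363375
P(benign | x) = 0.00363375 / 0.00367425 ≈ 0.9890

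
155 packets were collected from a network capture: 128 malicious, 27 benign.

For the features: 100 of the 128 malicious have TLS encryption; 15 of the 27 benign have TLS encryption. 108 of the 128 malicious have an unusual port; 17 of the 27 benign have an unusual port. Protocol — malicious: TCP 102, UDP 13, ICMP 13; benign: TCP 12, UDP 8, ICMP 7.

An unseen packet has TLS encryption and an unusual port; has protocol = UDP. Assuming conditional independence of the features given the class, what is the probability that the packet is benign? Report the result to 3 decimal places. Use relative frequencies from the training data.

malicious: (128/155) × (100/128) × (108/128) × (13/128) ≈ 0.055286
benign: (27/155) × (15/27) × (17/27) × (8/27) ≈ 0.0180539
P(benign | x) = 0.0180539 / 0.0733399 ≈ 0.246

0.246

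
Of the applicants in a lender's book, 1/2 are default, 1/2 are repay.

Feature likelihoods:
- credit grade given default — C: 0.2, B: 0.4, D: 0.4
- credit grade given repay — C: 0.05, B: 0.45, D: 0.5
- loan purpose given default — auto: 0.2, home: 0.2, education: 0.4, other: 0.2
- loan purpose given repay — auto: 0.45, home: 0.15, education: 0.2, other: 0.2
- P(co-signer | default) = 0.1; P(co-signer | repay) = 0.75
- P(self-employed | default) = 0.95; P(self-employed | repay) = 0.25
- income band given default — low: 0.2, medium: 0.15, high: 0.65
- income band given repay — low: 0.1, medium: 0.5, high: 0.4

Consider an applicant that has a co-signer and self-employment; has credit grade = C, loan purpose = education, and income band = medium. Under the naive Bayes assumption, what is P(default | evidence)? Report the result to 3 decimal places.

0.549

default: 0.5 × 0.2 × 0.4 × 0.1 × 0.95 × 0.15 = 0.00057
repay: 0.5 × 0.05 × 0.2 × 0.75 × 0.25 × 0.5 = 0.00046875
P(default | x) = 0.00057 / 0.00103875 ≈ 0.549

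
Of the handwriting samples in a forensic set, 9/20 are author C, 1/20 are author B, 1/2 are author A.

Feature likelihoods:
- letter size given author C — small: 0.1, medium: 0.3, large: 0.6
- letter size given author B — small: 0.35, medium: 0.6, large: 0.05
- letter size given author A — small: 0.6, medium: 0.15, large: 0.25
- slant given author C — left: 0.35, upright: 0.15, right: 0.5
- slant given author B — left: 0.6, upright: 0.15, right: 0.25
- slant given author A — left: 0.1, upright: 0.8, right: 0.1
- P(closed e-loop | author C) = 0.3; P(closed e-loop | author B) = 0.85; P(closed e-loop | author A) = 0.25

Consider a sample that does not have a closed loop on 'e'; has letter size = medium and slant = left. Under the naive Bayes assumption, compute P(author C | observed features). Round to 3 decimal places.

0.799

author C: 0.45 × 0.3 × 0.35 × (1−0.3) = 0.033075
author B: 0.05 × 0.6 × 0.6 × (1−0.85) = 0.0027
author A: 0.5 × 0.15 × 0.1 × (1−0.25) = 0.005625
P(author C | x) = 0.033075 / 0.0414 ≈ 0.799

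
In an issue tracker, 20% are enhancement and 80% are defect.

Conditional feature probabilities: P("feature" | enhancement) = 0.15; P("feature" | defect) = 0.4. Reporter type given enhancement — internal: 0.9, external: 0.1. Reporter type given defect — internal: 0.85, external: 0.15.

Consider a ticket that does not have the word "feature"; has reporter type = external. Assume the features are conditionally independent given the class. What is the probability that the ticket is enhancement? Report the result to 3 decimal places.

enhancement: 0.2 × (1−0.15) × 0.1 = 0.017
defect: 0.8 × (1−0.4) × 0.15 = 0.072
P(enhancement | x) = 0.017 / 0.089 ≈ 0.191

0.191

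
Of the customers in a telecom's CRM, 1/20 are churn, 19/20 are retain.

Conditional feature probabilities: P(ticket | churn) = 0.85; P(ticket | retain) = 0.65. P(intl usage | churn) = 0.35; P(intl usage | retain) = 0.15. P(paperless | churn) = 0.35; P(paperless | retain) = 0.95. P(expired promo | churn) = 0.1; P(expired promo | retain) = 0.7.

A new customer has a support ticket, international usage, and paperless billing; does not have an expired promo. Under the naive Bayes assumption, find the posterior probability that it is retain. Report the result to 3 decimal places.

0.849

churn: 0.05 × 0.85 × 0.35 × 0.35 × (1−0.1) = 0.004685625
retain: 0.95 × 0.65 × 0.15 × 0.95 × (1−0.7) = 0.026398125
P(retain | x) = 0.026398125 / 0.03108375 ≈ 0.849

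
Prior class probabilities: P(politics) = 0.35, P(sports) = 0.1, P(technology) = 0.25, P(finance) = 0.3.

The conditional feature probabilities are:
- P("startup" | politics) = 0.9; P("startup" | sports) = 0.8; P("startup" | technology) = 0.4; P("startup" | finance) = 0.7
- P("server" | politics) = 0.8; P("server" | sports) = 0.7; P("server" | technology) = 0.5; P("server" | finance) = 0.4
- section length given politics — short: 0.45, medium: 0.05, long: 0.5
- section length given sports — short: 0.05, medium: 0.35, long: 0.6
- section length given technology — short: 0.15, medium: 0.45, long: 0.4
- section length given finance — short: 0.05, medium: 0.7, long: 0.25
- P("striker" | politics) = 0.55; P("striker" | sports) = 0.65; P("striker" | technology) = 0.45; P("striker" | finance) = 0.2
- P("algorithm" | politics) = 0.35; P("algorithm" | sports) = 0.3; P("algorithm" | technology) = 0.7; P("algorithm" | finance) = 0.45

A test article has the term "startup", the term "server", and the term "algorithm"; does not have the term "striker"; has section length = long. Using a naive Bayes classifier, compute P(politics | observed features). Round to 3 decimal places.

0.514

politics: 0.35 × 0.9 × 0.8 × 0.5 × (1−0.55) × 0.35 = 0.019845
sports: 0.1 × 0.8 × 0.7 × 0.6 × (1−0.65) × 0.3 = 0.003528
technology: 0.25 × 0.4 × 0.5 × 0.4 × (1−0.45) × 0.7 = 0.0077
finance: 0.3 × 0.7 × 0.4 × 0.25 × (1−0.2) × 0.45 = 0.00756
P(politics | x) = 0.019845 / 0.038633 ≈ 0.514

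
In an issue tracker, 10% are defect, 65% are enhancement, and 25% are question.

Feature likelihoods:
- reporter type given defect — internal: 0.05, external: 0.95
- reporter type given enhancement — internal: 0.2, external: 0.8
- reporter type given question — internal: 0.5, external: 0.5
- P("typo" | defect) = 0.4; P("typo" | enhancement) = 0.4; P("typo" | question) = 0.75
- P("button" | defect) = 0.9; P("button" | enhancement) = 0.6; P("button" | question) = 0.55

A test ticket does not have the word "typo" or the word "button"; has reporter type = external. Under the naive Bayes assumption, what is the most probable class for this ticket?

defect: 0.1 × 0.95 × (1−0.4) × (1−0.9) = 0.0057
enhancement: 0.65 × 0.8 × (1−0.4) × (1−0.6) = 0.1248
question: 0.25 × 0.5 × (1−0.75) × (1−0.55) = 0.0140625
Highest score → enhancement.

enhancement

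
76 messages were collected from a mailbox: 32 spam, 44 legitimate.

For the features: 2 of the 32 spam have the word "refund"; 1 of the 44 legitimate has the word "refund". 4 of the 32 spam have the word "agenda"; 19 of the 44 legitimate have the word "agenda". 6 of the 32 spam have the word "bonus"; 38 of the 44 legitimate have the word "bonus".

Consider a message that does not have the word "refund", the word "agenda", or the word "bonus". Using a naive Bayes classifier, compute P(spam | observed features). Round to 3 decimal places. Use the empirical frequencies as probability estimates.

spam: (32/76) × (30/32) × (28/32) × (26/32) ≈ 0.280633
legitimate: (44/76) × (43/44) × (25/44) × (6/44) ≈ 0.043837
P(spam | x) = 0.280633 / 0.32447 ≈ 0.865

0.865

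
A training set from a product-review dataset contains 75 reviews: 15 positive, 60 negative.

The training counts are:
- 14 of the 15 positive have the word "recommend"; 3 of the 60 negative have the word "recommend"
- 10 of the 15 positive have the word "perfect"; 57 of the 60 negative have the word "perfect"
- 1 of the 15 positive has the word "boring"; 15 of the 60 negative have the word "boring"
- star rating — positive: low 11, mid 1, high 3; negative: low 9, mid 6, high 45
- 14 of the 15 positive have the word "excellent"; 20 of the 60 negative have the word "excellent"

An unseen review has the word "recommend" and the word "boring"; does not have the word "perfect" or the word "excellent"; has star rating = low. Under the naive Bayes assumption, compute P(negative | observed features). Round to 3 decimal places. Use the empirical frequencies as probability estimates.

0.198

positive: (15/75) × (14/15) × (5/15) × (1/15) × (11/15) × (1/15) ≈ 0.000202798
negative: (60/75) × (3/60) × (3/60) × (15/60) × (9/60) × (40/60) = 0.00005
P(negative | x) = 0.00005 / 0.000252798 ≈ 0.198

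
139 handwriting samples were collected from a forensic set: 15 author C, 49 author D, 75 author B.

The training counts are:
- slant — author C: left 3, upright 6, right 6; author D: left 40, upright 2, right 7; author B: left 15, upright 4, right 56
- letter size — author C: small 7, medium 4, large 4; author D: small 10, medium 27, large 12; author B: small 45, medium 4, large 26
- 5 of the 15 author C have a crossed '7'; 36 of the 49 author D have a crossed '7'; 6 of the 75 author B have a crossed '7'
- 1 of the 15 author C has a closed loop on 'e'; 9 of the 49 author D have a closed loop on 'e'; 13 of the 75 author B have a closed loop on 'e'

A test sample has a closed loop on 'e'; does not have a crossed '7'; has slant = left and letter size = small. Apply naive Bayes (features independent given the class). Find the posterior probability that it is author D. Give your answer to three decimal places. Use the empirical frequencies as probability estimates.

0.210

author C: (15/139) × (3/15) × (7/15) × (10/15) × (1/15) ≈ 0.000447642
author D: (49/139) × (40/49) × (10/49) × (13/49) × (9/49) ≈ 0.00286182
author B: (75/139) × (15/75) × (45/75) × (69/75) × (13/75) ≈ 0.0103252
P(author D | x) = 0.00286182 / 0.013634662 ≈ 0.210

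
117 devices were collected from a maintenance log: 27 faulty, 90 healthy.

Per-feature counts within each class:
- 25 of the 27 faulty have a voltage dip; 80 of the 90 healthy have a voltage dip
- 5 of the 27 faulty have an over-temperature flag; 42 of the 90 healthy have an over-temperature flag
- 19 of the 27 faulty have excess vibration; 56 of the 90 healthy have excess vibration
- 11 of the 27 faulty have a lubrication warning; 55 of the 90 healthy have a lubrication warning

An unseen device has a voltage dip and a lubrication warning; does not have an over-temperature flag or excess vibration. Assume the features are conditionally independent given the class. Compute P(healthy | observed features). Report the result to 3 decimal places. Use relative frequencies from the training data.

0.800

faulty: (27/117) × (25/27) × (22/27) × (8/27) × (11/27) ≈ 0.0210169
healthy: (90/117) × (80/90) × (48/90) × (34/90) × (55/90) ≈ 0.0841898
P(healthy | x) = 0.0841898 / 0.1052067 ≈ 0.800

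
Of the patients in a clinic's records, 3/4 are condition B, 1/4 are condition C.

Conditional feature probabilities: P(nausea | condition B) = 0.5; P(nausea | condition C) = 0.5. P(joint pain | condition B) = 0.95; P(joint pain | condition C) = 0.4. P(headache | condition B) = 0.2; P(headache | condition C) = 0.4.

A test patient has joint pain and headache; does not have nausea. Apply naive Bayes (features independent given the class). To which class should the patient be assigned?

condition B: 0.75 × (1−0.5) × 0.95 × 0.2 = 0.07125
condition C: 0.25 × (1−0.5) × 0.4 × 0.4 = 0.02
Highest score → condition B.

condition B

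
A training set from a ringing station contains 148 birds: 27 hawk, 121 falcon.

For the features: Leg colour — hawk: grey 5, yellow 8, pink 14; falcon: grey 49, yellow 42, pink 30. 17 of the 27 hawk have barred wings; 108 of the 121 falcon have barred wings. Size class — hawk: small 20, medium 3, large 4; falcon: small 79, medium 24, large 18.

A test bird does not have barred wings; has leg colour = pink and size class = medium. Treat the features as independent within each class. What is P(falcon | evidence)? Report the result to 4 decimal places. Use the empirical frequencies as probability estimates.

0.5260

hawk: (27/148) × (14/27) × (10/27) × (3/27) ≈ 0.00389278
falcon: (121/148) × (30/121) × (13/121) × (24/121) ≈ 0.0043196
P(falcon | x) = 0.0043196 / 0.00821238 ≈ 0.5260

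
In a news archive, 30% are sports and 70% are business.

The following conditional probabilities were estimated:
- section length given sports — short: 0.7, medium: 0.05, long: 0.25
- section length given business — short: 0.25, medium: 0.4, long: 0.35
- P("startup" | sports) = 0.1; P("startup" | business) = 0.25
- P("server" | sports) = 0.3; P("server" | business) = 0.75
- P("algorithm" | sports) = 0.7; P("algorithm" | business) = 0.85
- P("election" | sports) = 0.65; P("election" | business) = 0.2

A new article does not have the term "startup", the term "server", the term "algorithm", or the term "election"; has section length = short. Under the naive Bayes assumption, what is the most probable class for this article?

sports

sports: 0.3 × 0.7 × (1−0.1) × (1−0.3) × (1−0.7) × (1−0.65) = 0.0138915
business: 0.7 × 0.25 × (1−0.25) × (1−0.75) × (1−0.85) × (1−0.2) = 0.0039375
Highest score → sports.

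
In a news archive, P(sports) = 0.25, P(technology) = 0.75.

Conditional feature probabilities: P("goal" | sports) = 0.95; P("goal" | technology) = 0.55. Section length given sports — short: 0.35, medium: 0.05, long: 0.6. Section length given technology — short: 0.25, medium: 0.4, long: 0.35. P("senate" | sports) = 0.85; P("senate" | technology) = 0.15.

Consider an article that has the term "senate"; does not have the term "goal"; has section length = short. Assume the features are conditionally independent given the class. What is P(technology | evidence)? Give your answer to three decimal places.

0.773

sports: 0.25 × (1−0.95) × 0.35 × 0.85 = 0.00371875
technology: 0.75 × (1−0.55) × 0.25 × 0.15 = 0.01265625
P(technology | x) = 0.01265625 / 0.016375 ≈ 0.773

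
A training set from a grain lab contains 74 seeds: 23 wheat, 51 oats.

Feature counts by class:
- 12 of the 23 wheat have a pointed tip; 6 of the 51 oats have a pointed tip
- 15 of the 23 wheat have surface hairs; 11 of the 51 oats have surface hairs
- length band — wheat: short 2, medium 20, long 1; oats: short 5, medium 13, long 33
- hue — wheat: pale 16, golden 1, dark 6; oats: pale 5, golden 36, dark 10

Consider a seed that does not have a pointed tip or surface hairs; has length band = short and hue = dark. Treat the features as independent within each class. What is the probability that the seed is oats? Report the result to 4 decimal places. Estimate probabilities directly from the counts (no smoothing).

wheat: (23/74) × (11/23) × (8/23) × (2/23) × (6/23) ≈ 0.00117287
oats: (51/74) × (45/51) × (40/51) × (5/51) × (10/51) ≈ 0.00916854
P(oats | x) = 0.00916854 / 0.01034141 ≈ 0.8866

0.8866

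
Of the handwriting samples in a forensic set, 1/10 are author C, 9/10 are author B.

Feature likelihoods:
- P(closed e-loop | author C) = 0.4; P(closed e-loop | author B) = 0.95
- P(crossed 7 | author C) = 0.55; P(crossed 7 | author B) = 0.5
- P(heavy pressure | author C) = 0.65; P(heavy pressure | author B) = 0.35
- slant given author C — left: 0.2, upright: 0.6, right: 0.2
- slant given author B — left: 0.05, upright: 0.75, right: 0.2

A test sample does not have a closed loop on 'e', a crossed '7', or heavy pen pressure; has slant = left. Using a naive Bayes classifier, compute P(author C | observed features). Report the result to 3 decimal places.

author C: 0.1 × (1−0.4) × (1−0.55) × (1−0.65) × 0.2 = 0.00189
author B: 0.9 × (1−0.95) × (1−0.5) × (1−0.35) × 0.05 = 0.00073125
P(author C | x) = 0.00189 / 0.00262125 ≈ 0.721

0.721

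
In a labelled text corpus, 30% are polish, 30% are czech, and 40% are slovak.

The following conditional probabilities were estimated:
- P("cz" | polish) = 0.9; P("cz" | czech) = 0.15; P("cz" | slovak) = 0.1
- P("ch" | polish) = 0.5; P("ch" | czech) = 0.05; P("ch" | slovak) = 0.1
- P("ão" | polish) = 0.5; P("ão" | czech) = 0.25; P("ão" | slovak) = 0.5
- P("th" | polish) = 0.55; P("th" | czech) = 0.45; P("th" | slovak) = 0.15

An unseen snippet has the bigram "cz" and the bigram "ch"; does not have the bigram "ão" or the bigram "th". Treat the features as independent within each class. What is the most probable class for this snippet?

polish: 0.3 × 0.9 × 0.5 × (1−0.5) × (1−0.55) = 0.030375
czech: 0.3 × 0.15 × 0.05 × (1−0.25) × (1−0.45) = 0.000928125
slovak: 0.4 × 0.1 × 0.1 × (1−0.5) × (1−0.15) = 0.0017
Highest score → polish.

polish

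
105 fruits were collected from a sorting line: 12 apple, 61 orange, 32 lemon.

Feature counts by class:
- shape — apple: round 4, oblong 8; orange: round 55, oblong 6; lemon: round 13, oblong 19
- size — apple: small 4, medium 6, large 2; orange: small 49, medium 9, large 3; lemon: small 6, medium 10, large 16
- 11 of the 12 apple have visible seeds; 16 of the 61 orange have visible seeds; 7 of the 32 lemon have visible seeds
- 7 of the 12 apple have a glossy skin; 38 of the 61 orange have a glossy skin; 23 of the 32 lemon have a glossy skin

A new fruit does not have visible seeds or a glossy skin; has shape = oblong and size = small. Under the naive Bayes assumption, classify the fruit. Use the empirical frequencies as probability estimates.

orange

apple: (12/105) × (8/12) × (4/12) × (1/12) × (5/12) ≈ 0.000881834
orange: (61/105) × (6/61) × (49/61) × (45/61) × (23/61) ≈ 0.0127676
lemon: (32/105) × (19/32) × (6/32) × (25/32) × (9/32) ≈ 0.00745501
Highest score → orange.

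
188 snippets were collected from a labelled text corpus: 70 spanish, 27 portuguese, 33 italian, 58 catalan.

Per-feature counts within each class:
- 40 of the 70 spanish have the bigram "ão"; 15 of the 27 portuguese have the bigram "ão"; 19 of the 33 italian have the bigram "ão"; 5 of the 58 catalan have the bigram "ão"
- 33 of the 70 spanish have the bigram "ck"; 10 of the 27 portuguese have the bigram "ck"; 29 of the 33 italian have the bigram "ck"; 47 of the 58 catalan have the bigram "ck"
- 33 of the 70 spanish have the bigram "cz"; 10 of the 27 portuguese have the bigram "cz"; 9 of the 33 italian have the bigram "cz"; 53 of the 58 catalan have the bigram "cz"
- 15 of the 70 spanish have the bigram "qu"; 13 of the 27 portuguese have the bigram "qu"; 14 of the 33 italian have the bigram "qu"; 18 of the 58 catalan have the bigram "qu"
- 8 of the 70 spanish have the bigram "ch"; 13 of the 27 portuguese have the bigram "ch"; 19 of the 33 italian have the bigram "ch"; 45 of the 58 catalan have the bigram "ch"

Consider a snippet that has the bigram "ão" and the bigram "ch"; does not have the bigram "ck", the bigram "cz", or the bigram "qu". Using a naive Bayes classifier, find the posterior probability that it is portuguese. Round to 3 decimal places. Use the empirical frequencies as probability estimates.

0.481

spanish: (70/188) × (40/70) × (37/70) × (37/70) × (55/70) × (8/70) ≈ 0.00533785
portuguese: (27/188) × (15/27) × (17/27) × (17/27) × (14/27) × (13/27) ≈ 0.00789674
italian: (33/188) × (19/33) × (4/33) × (24/33) × (19/33) × (19/33) ≈ 0.00295337
catalan: (58/188) × (5/58) × (11/58) × (5/58) × (40/58) × (45/58) ≈ 0.000232667
P(portuguese | x) = 0.00789674 / 0.016420627 ≈ 0.481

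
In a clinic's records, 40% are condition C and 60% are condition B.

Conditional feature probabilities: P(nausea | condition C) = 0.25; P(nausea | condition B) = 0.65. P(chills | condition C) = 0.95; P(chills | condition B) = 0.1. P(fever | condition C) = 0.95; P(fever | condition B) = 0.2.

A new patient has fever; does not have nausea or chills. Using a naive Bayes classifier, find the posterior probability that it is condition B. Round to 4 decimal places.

condition C: 0.4 × (1−0.25) × (1−0.95) × 0.95 = 0.01425
condition B: 0.6 × (1−0.65) × (1−0.1) × 0.2 = 0.0378
P(condition B | x) = 0.0378 / 0.05205 ≈ 0.7262

0.7262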